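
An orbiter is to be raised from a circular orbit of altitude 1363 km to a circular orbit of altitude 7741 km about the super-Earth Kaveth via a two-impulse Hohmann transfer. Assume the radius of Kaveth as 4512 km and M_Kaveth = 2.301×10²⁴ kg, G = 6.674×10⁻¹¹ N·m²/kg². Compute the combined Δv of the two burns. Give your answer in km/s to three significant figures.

μ = GM = 6.674×10⁻¹¹ × 2.301×10²⁴ = 1.536×10¹⁴ m³/s².
r₁ = 4512 + 1363 = 5875.0 km = 5.8750×10⁶ m.
r₂ = 4512 + 7741 = 12253 km = 1.2253×10⁷ m.
Transfer ellipse a_t = (r₁ + r₂)/2 = 9.064×10⁶ m.
At r₁: circular v_c1 = √(μ/r₁) = 5113 m/s; transfer-periapsis v_p = √[μ(2/r₁ − 1/a_t)] = 5944 m/s.
Δv₁ = v_p − v_c1 = 831.7 m/s.
At r₂: circular v_c2 = √(μ/r₂) = 3540 m/s; transfer-apoapsis v_a = √[μ(2/r₂ − 1/a_t)] = 2850 m/s.
Δv₂ = v_c2 − v_a = 690.0 m/s.
Total Δv = Δv₁ + Δv₂ = 1522 m/s = 1.522 km/s.

Δv_total ≈ 1.52 km/s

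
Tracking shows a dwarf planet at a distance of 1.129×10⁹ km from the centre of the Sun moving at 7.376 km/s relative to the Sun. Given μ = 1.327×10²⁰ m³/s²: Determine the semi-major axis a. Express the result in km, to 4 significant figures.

a ≈ 7.345×10⁸ km

r = 1.129×10¹² m.
Vis-viva rearranged: 1/a = 2/r − v²/μ = 1.771×10⁻¹² − 4.100×10⁻¹³ = 1.361×10⁻¹² m⁻¹.
a = 7.345×10¹¹ m = 7.3449×10⁸ km.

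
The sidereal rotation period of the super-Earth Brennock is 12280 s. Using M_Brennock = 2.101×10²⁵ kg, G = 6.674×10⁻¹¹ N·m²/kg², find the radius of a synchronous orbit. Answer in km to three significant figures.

r_sync ≈ 17500 km

μ = GM = 6.674×10⁻¹¹ × 2.101×10²⁵ = 1.402×10¹⁵ m³/s².
A synchronous orbit has period T, so by Kepler's third law a = (μT²/4π²)^(1/3).
μT²/4π² = 1.402×10¹⁵ × (1.228×10⁴)² / 39.48 = 5.356×10²¹ m³.
a = 1.750×10⁷ m = 17496 km.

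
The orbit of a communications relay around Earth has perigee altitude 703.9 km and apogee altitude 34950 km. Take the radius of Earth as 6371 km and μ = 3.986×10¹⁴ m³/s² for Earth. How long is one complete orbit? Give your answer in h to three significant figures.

T ≈ 10.4 h

r_p = 6371 + 703.9 = 7074.9 km = 7.0749×10⁶ m.
r_a = 6371 + 34950 = 41321 km = 4.1321×10⁷ m.
Semi-major axis a = (r_p + r_a)/2 = (7074.9 + 41321)/2 = 24198 km = 2.420×10⁷ m.
By Kepler's third law T = 2π√(a³/μ) = 2π × 5.962×10³ = 3.746×10⁴ s.
= 10.41 h.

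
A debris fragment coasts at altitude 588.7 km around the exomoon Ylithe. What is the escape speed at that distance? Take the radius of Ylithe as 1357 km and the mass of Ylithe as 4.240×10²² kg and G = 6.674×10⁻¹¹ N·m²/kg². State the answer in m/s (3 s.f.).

v_esc ≈ 1710 m/s

μ = GM = 6.674×10⁻¹¹ × 4.240×10²² = 2.830×10¹² m³/s².
r = 1357 + 588.7 = 1945.7 km = 1.9457×10⁶ m.
Escape speed v_esc = √(2μ/r) = √(2 × 2.830×10¹² / 1.946×10⁶) = √(2.909×10⁶) = 1706 m/s.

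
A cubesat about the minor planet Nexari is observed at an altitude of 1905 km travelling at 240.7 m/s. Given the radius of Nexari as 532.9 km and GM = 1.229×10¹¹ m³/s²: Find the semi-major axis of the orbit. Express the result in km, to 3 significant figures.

r = 532.9 + 1905 = 2437.9 km = 2.438×10⁶ m.
Vis-viva rearranged: 1/a = 2/r − v²/μ = 8.204×10⁻⁷ − 4.714×10⁻⁷ = 3.490×10⁻⁷ m⁻¹.
a = 2.866×10⁶ m = 2865.6 km.

a ≈ 2870 km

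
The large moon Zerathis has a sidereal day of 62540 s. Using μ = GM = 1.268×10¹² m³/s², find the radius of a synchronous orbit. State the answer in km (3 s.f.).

r_sync ≈ 5010 km

A synchronous orbit has period T, so by Kepler's third law a = (μT²/4π²)^(1/3).
μT²/4π² = 1.268×10¹² × (6.254×10⁴)² / 39.48 = 1.256×10²⁰ m³.
a = 5.008×10⁶ m = 5008.3 km.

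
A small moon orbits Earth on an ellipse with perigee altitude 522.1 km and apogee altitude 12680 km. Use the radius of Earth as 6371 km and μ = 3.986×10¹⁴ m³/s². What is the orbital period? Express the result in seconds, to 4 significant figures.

r_p = 6371 + 522.1 = 6893.1 km = 6.8931×10⁶ m.
r_a = 6371 + 12680 = 19051 km = 1.9051×10⁷ m.
Semi-major axis a = (r_p + r_a)/2 = (6893.1 + 19051)/2 = 12972 km = 1.297×10⁷ m.
By Kepler's third law T = 2π√(a³/μ) = 2π × 2.340×10³ = 1.470×10⁴ s.

T ≈ 14700 seconds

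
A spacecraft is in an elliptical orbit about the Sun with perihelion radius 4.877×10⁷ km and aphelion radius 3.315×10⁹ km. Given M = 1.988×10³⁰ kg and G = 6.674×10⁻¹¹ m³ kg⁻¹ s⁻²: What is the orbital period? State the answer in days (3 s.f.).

T ≈ 13800 days

μ = GM = 6.674×10⁻¹¹ × 1.988×10³⁰ = 1.327×10²⁰ m³/s².
Semi-major axis a = (r_p + r_a)/2 = (4.8770×10⁷ + 3.3150×10⁹)/2 = 1.6819×10⁹ km = 1.682×10¹² m.
By Kepler's third law T = 2π√(a³/μ) = 2π × 1.894×10⁸ = 1.190×10⁹ s.
= 13770 days.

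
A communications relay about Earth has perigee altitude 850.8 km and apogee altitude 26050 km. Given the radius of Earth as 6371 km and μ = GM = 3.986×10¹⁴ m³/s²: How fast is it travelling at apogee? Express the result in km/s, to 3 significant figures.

r_p = 6371 + 850.8 = 7221.8 km = 7.2218×10⁶ m.
r_a = 6371 + 26050 = 32421 km = 3.2421×10⁷ m.
Semi-major axis a = (r_p + r_a)/2 = 19821 km = 1.982×10⁷ m.
Vis-viva: v² = μ(2/r − 1/a) = 3.986×10¹⁴ × (6.169×10⁻⁸ − 5.045×10⁻⁸) = 4.479×10⁶ m²/s².
v = 2116 m/s = 2.116 km/s.

v ≈ 2.12 km/s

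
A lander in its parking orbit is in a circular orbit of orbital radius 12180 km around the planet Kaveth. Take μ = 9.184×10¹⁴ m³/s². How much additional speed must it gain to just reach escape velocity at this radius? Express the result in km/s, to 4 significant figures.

r = 12180 km = 1.218×10⁷ m.
Circular speed v_c = √(μ/r) = 8683 m/s.
Escape speed v_esc = √(2μ/r) = √2 × v_c = 12280 m/s.
Δv = v_esc − v_c = 3597 m/s = 3.597 km/s.

Δv ≈ 3.597 km/s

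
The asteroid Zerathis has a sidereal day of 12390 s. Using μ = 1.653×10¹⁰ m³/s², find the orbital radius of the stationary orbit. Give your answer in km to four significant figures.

A synchronous orbit has period T, so by Kepler's third law a = (μT²/4π²)^(1/3).
μT²/4π² = 1.653×10¹⁰ × (1.239×10⁴)² / 39.48 = 6.428×10¹⁶ m³.
a = 4.006×10⁵ m = 400.58 km.

r_sync ≈ 400.6 km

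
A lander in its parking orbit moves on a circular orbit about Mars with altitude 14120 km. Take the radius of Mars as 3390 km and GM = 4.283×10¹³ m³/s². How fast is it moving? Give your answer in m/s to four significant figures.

v ≈ 1564 m/s

r = 3390 + 14120 = 17510 km = 1.7510×10⁷ m.
For a circular orbit v = √(μ/r) = √(4.283×10¹³ / 1.751×10⁷) = √(2.446×10⁶) = 1564 m/s.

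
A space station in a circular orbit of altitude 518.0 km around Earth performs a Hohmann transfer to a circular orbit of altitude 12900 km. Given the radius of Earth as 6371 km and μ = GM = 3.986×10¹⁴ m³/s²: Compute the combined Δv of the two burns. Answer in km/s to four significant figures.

Δv_total ≈ 2.874 km/s

r₁ = 6371 + 518.0 = 6889.0 km = 6.8890×10⁶ m.
r₂ = 6371 + 12900 = 19271 km = 1.9271×10⁷ m.
Transfer ellipse a_t = (r₁ + r₂)/2 = 1.308×10⁷ m.
At r₁: circular v_c1 = √(μ/r₁) = 7607 m/s; transfer-perigee v_p = √[μ(2/r₁ − 1/a_t)] = 9233 m/s.
Δv₁ = v_p − v_c1 = 1626 m/s.
At r₂: circular v_c2 = √(μ/r₂) = 4548 m/s; transfer-apogee v_a = √[μ(2/r₂ − 1/a_t)] = 3301 m/s.
Δv₂ = v_c2 − v_a = 1247 m/s.
Total Δv = Δv₁ + Δv₂ = 2874 m/s = 2.874 km/s.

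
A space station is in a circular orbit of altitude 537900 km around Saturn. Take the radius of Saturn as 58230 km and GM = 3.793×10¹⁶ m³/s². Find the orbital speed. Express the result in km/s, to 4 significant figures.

r = 58230 + 537900 = 596130 km = 5.9613×10⁸ m.
For a circular orbit v = √(μ/r) = √(3.793×10¹⁶ / 5.961×10⁸) = √(6.363×10⁷) = 7977 m/s.
That is 7.977 km/s.

v ≈ 7.977 km/s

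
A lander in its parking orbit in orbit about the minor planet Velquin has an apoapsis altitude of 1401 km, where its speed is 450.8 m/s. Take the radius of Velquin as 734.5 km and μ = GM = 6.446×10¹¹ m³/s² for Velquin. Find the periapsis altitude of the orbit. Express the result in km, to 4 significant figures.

r_a = 734.5 + 1401 = 2135.5 km = 2.136×10⁶ m.
Specific energy ε = v²/2 − μ/r = -2.002×10⁵ J/kg, so a = −μ/(2ε) = 1.610×10⁶ m.
The apsides satisfy r_p + r_a = 2a, so the periapsis radius is 2a − r_a = 1.084×10⁶ m = 1083.6 km.
Periapsis altitude = 1083.6 − 734.5 = 349.15 km.

periapsis altitude ≈ 349.1 km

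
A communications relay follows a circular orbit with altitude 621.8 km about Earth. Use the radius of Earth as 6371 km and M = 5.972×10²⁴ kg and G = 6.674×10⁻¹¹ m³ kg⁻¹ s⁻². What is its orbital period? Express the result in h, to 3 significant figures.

T ≈ 1.62 h

μ = GM = 6.674×10⁻¹¹ × 5.972×10²⁴ = 3.986×10¹⁴ m³/s².
r = 6371 + 621.8 = 6992.8 km = 6.9928×10⁶ m.
Kepler's third law: T = 2π√(r³/μ) = 2π√((6.993×10⁶)³ / 3.986×10¹⁴).
r³/μ = 8.579×10⁵ s², so T = 2π × 9.262×10² = 5.820×10³ s.
Converting: 5.820×10³ s ÷ 3600 = 1.617 h.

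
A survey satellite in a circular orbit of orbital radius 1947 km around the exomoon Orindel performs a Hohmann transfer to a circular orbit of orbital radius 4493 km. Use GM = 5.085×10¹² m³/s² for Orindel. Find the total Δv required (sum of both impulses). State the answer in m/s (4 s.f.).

r₁ = 1947 km = 1.947×10⁶ m.
r₂ = 4493 km = 4.493×10⁶ m.
Transfer ellipse a_t = (r₁ + r₂)/2 = 3.220×10⁶ m.
At r₁: circular v_c1 = √(μ/r₁) = 1616 m/s; transfer-periapsis v_p = √[μ(2/r₁ − 1/a_t)] = 1909 m/s.
Δv₁ = v_p − v_c1 = 292.9 m/s.
At r₂: circular v_c2 = √(μ/r₂) = 1064 m/s; transfer-apoapsis v_a = √[μ(2/r₂ − 1/a_t)] = 827.2 m/s.
Δv₂ = v_c2 − v_a = 236.6 m/s.
Total Δv = Δv₁ + Δv₂ = 529.5 m/s.

Δv_total ≈ 529.5 m/s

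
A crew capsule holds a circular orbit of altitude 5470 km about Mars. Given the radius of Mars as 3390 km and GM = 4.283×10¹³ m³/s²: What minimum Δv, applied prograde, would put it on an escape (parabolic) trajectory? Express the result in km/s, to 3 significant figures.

Δv ≈ 0.911 km/s

r = 3390 + 5470 = 8860.0 km = 8.8600×10⁶ m.
Circular speed v_c = √(μ/r) = 2199 m/s.
Escape speed v_esc = √(2μ/r) = √2 × v_c = 3109 m/s.
Δv = v_esc − v_c = 910.7 m/s = 0.9107 km/s.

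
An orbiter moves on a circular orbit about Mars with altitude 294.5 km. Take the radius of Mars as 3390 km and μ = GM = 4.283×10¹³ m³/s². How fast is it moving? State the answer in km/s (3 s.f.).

r = 3390 + 294.5 = 3684.5 km = 3.6845×10⁶ m.
For a circular orbit v = √(μ/r) = √(4.283×10¹³ / 3.684×10⁶) = √(1.162×10⁷) = 3409 m/s.
That is 3.409 km/s.

v ≈ 3.41 km/s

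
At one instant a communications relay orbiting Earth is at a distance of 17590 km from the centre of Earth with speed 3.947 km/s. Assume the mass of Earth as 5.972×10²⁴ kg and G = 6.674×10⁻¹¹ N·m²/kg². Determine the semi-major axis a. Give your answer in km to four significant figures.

μ = GM = 6.674×10⁻¹¹ × 5.972×10²⁴ = 3.986×10¹⁴ m³/s².
r = 1.759×10⁷ m.
Specific orbital energy ε = v²/2 − μ/r = (3947)²/2 − 3.986×10¹⁴/1.759×10⁷ = -1.487×10⁷ J/kg.
Since ε = −μ/(2a), a = −μ/(2ε) = 1.340×10⁷ m = 13402 km.

a ≈ 13400 km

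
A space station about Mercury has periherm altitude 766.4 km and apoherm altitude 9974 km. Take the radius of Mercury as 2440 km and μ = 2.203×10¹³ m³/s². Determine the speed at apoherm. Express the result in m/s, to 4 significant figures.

r_p = 2440 + 766.4 = 3206.4 km = 3.2064×10⁶ m.
r_a = 2440 + 9974 = 12414 km = 1.2414×10⁷ m.
Semi-major axis a = (r_p + r_a)/2 = 7810.2 km = 7.810×10⁶ m.
Vis-viva: v² = μ(2/r − 1/a) = 2.203×10¹³ × (1.611×10⁻⁷ − 1.280×10⁻⁷) = 7.285×10⁵ m²/s².
v = 853.6 m/s.

v ≈ 853.6 m/s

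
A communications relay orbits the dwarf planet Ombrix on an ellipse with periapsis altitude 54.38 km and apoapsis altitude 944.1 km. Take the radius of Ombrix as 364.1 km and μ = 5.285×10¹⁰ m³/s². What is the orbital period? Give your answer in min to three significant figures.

T ≈ 365 min

r_p = 364.1 + 54.38 = 418.48 km = 4.1848×10⁵ m.
r_a = 364.1 + 944.1 = 1308.2 km = 1.3082×10⁶ m.
Semi-major axis a = (r_p + r_a)/2 = (418.48 + 1308.2)/2 = 863.34 km = 8.633×10⁵ m.
By Kepler's third law T = 2π√(a³/μ) = 2π × 3.489×10³ = 2.192×10⁴ s.
= 365.4 min.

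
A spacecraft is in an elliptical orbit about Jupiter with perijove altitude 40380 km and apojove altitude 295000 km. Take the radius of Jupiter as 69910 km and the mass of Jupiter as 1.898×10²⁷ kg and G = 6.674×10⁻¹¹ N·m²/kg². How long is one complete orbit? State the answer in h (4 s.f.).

T ≈ 17.96 h

μ = GM = 6.674×10⁻¹¹ × 1.898×10²⁷ = 1.267×10¹⁷ m³/s².
r_p = 69910 + 40380 = 110290 km = 1.1029×10⁸ m.
r_a = 69910 + 295000 = 364910 km = 3.6491×10⁸ m.
Semi-major axis a = (r_p + r_a)/2 = (1.1029×10⁵ + 3.6491×10⁵)/2 = 2.3760×10⁵ km = 2.376×10⁸ m.
By Kepler's third law T = 2π√(a³/μ) = 2π × 1.029×10⁴ = 6.466×10⁴ s.
= 17.96 h.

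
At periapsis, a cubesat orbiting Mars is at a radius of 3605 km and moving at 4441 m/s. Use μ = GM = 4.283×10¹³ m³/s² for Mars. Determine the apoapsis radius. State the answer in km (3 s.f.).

apoapsis radius ≈ 17600 km

r_p = 3.605×10⁶ m.
Specific energy ε = v²/2 − μ/r = -2.019×10⁶ J/kg, so a = −μ/(2ε) = 1.060×10⁷ m.
The apsides satisfy r_p + r_a = 2a, so the apoapsis radius is 2a − r_p = 1.760×10⁷ m = 17603 km.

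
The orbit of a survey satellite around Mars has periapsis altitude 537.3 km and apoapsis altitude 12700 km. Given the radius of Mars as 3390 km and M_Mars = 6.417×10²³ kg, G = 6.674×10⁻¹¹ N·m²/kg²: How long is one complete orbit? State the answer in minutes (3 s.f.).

T ≈ 507 minutes

μ = GM = 6.674×10⁻¹¹ × 6.417×10²³ = 4.283×10¹³ m³/s².
r_p = 3390 + 537.3 = 3927.3 km = 3.9273×10⁶ m.
r_a = 3390 + 12700 = 16090 km = 1.6090×10⁷ m.
Semi-major axis a = (r_p + r_a)/2 = (3927.3 + 16090)/2 = 10009 km = 1.001×10⁷ m.
By Kepler's third law T = 2π√(a³/μ) = 2π × 4.838×10³ = 3.040×10⁴ s.
= 506.7 minutes.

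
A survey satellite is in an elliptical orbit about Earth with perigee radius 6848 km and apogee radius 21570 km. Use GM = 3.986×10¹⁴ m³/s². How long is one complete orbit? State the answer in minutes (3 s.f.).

T ≈ 281 minutes

Semi-major axis a = (r_p + r_a)/2 = (6848.0 + 21570)/2 = 14209 km = 1.421×10⁷ m.
By Kepler's third law T = 2π√(a³/μ) = 2π × 2.683×10³ = 1.686×10⁴ s.
= 280.9 minutes.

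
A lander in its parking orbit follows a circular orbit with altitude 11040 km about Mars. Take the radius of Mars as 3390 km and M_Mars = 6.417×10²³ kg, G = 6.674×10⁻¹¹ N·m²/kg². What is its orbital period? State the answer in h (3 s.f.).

μ = GM = 6.674×10⁻¹¹ × 6.417×10²³ = 4.283×10¹³ m³/s².
r = 3390 + 11040 = 14430 km = 1.4430×10⁷ m.
Kepler's third law: T = 2π√(r³/μ) = 2π√((1.443×10⁷)³ / 4.283×10¹³).
r³/μ = 7.016×10⁷ s², so T = 2π × 8.376×10³ = 5.263×10⁴ s.
Converting: 5.263×10⁴ s ÷ 3600 = 14.62 h.

T ≈ 14.6 h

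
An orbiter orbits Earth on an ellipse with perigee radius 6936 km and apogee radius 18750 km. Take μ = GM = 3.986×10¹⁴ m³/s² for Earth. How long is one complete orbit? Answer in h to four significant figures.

Semi-major axis a = (r_p + r_a)/2 = (6936.0 + 18750)/2 = 12843 km = 1.284×10⁷ m.
By Kepler's third law T = 2π√(a³/μ) = 2π × 2.305×10³ = 1.448×10⁴ s.
= 4.024 h.

T ≈ 4.024 h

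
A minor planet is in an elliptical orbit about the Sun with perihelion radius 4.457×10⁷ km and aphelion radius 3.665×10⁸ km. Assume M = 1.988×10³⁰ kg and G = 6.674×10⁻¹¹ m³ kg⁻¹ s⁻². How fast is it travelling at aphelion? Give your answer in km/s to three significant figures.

μ = GM = 6.674×10⁻¹¹ × 1.988×10³⁰ = 1.327×10²⁰ m³/s².
Semi-major axis a = (r_p + r_a)/2 = 2.0554×10⁸ km = 2.055×10¹¹ m.
Vis-viva: v² = μ(2/r − 1/a) = 1.327×10²⁰ × (5.457×10⁻¹² − 4.865×10⁻¹²) = 7.850×10⁷ m²/s².
v = 8860 m/s = 8.860 km/s.

v ≈ 8.86 km/s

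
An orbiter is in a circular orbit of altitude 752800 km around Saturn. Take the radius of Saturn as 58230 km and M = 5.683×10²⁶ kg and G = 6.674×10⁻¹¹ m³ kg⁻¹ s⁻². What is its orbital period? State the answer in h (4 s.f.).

T ≈ 207.0 h

μ = GM = 6.674×10⁻¹¹ × 5.683×10²⁶ = 3.793×10¹⁶ m³/s².
r = 58230 + 752800 = 811030 km = 8.1103×10⁸ m.
Kepler's third law: T = 2π√(r³/μ) = 2π√((8.110×10⁸)³ / 3.793×10¹⁶).
r³/μ = 1.407×10¹⁰ s², so T = 2π × 1.186×10⁵ = 7.452×10⁵ s.
Converting: 7.452×10⁵ s ÷ 3600 = 207.0 h.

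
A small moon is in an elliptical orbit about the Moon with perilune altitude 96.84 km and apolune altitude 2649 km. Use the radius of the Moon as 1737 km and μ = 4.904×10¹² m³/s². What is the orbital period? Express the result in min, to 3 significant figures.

r_p = 1737 + 96.84 = 1833.8 km = 1.8338×10⁶ m.
r_a = 1737 + 2649 = 4386.0 km = 4.3860×10⁶ m.
Semi-major axis a = (r_p + r_a)/2 = (1833.8 + 4386.0)/2 = 3109.9 km = 3.110×10⁶ m.
By Kepler's third law T = 2π√(a³/μ) = 2π × 2.477×10³ = 1.556×10⁴ s.
= 259.3 min.

T ≈ 259 min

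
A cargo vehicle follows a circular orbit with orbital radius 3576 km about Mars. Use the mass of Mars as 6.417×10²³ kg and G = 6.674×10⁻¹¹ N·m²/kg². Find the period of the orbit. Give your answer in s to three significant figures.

T ≈ 6490 s

μ = GM = 6.674×10⁻¹¹ × 6.417×10²³ = 4.283×10¹³ m³/s².
r = 3576 km = 3.576×10⁶ m.
Kepler's third law: T = 2π√(r³/μ) = 2π√((3.576×10⁶)³ / 4.283×10¹³).
r³/μ = 1.068×10⁶ s², so T = 2π × 1.033×10³ = 6.493×10³ s.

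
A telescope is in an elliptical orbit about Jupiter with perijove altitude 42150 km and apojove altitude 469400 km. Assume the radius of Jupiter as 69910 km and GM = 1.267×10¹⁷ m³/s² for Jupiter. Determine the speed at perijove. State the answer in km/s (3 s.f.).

r_p = 69910 + 42150 = 112060 km = 1.1206×10⁸ m.
r_a = 69910 + 469400 = 539310 km = 5.3931×10⁸ m.
Semi-major axis a = (r_p + r_a)/2 = 3.2568×10⁵ km = 3.257×10⁸ m.
Vis-viva: v² = μ(2/r − 1/a) = 1.267×10¹⁷ × (1.785×10⁻⁸ − 3.070×10⁻⁹) = 1.872×10⁹ m²/s².
v = 43270 m/s = 43.27 km/s.

v ≈ 43.3 km/s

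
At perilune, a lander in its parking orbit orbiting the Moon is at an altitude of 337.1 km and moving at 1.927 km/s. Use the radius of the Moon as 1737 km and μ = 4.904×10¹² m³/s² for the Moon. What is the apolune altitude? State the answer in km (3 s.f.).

apolune altitude ≈ 5850 km

r_p = 1737 + 337.1 = 2074.1 km = 2.074×10⁶ m.
Specific energy ε = v²/2 − μ/r = -5.077×10⁵ J/kg, so a = −μ/(2ε) = 4.829×10⁶ m.
The apsides satisfy r_p + r_a = 2a, so the apolune radius is 2a − r_p = 7.584×10⁶ m = 7584.5 km.
Apolune altitude = 7584.5 − 1737 = 5847.5 km.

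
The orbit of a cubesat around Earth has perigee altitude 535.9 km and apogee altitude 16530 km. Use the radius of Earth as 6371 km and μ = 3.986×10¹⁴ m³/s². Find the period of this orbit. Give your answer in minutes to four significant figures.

T ≈ 301.8 minutes

r_p = 6371 + 535.9 = 6906.9 km = 6.9069×10⁶ m.
r_a = 6371 + 16530 = 22901 km = 2.2901×10⁷ m.
Semi-major axis a = (r_p + r_a)/2 = (6906.9 + 22901)/2 = 14904 km = 1.490×10⁷ m.
By Kepler's third law T = 2π√(a³/μ) = 2π × 2.882×10³ = 1.811×10⁴ s.
= 301.8 minutes.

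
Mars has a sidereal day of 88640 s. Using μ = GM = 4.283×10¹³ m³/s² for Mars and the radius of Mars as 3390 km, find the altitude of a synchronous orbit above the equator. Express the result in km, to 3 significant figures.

A synchronous orbit has period T, so by Kepler's third law a = (μT²/4π²)^(1/3).
μT²/4π² = 4.283×10¹³ × (8.864×10⁴)² / 39.48 = 8.524×10²¹ m³.
a = 2.043×10⁷ m = 20428 km.
Altitude h = a − R = 20428 − 3390 = 17038 km.

h_sync ≈ 17000 km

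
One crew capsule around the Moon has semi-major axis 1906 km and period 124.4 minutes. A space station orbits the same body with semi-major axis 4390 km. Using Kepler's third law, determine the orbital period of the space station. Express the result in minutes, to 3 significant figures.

T₂ ≈ 435 minutes

Kepler's third law: T² ∝ a³, so T₂ = T₁ (a₂/a₁)^(3/2).
a₂/a₁ = 2.303, (a₂/a₁)^(3/2) = 3.496.
T₂ = 124.4 × 3.496 = 434.8 minutes.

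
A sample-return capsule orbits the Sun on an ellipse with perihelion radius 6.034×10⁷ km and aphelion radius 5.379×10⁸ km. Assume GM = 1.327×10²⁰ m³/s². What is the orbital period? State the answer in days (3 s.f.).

Semi-major axis a = (r_p + r_a)/2 = (6.0340×10⁷ + 5.3790×10⁸)/2 = 2.9912×10⁸ km = 2.991×10¹¹ m.
By Kepler's third law T = 2π√(a³/μ) = 2π × 1.420×10⁷ = 8.923×10⁷ s.
= 1033 days.

T ≈ 1030 days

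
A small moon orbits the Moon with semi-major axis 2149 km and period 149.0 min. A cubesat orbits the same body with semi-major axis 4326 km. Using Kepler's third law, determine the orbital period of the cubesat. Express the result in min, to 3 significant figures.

Kepler's third law: T² ∝ a³, so T₂ = T₁ (a₂/a₁)^(3/2).
a₂/a₁ = 2.013, (a₂/a₁)^(3/2) = 2.856.
T₂ = 149.0 × 2.856 = 425.6 min.

T₂ ≈ 426 min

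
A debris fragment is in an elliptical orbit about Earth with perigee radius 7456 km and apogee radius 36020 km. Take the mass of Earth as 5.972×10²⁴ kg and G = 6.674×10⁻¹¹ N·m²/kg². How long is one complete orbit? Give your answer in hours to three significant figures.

T ≈ 8.86 hours

μ = GM = 6.674×10⁻¹¹ × 5.972×10²⁴ = 3.986×10¹⁴ m³/s².
Semi-major axis a = (r_p + r_a)/2 = (7456.0 + 36020)/2 = 21738 km = 2.174×10⁷ m.
By Kepler's third law T = 2π√(a³/μ) = 2π × 5.077×10³ = 3.190×10⁴ s.
= 8.860 hours.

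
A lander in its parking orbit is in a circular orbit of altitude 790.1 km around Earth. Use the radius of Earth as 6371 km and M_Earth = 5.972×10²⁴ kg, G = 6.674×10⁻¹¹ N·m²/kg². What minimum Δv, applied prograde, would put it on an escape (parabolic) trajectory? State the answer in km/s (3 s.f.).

μ = GM = 6.674×10⁻¹¹ × 5.972×10²⁴ = 3.986×10¹⁴ m³/s².
r = 6371 + 790.1 = 7161.1 km = 7.1611×10⁶ m.
Circular speed v_c = √(μ/r) = 7460 m/s.
Escape speed v_esc = √(2μ/r) = √2 × v_c = 10550 m/s.
Δv = v_esc − v_c = 3090 m/s = 3.090 km/s.

Δv ≈ 3.09 km/s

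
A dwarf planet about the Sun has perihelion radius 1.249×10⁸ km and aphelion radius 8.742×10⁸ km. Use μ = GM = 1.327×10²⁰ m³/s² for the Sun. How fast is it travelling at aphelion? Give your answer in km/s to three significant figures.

v ≈ 6.16 km/s

Semi-major axis a = (r_p + r_a)/2 = 4.9955×10⁸ km = 4.996×10¹¹ m.
Vis-viva: v² = μ(2/r − 1/a) = 1.327×10²⁰ × (2.288×10⁻¹² − 2.002×10⁻¹²) = 3.795×10⁷ m²/s².
v = 6161 m/s = 6.161 km/s.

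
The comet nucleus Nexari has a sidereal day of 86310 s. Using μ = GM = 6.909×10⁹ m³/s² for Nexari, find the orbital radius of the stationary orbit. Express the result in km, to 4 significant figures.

r_sync ≈ 1092 km

A synchronous orbit has period T, so by Kepler's third law a = (μT²/4π²)^(1/3).
μT²/4π² = 6.909×10⁹ × (8.631×10⁴)² / 39.48 = 1.304×10¹⁸ m³.
a = 1.092×10⁶ m = 1092.4 km.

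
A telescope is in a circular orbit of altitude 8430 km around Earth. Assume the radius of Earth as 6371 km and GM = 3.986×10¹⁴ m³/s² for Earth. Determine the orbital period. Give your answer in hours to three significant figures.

r = 6371 + 8430 = 14801 km = 1.4801×10⁷ m.
Kepler's third law: T = 2π√(r³/μ) = 2π√((1.480×10⁷)³ / 3.986×10¹⁴).
r³/μ = 8.135×10⁶ s², so T = 2π × 2.852×10³ = 1.792×10⁴ s.
Converting: 1.792×10⁴ s ÷ 3600 = 4.978 hours.

T ≈ 4.98 hours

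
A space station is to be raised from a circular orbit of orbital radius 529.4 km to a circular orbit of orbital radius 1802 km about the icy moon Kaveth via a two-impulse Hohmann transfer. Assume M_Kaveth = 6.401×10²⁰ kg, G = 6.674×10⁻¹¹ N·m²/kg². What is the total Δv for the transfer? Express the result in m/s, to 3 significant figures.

Δv_total ≈ 119 m/s

μ = GM = 6.674×10⁻¹¹ × 6.401×10²⁰ = 4.272×10¹⁰ m³/s².
r₁ = 529.4 km = 5.294×10⁵ m.
r₂ = 1802 km = 1.802×10⁶ m.
Transfer ellipse a_t = (r₁ + r₂)/2 = 1.166×10⁶ m.
At r₁: circular v_c1 = √(μ/r₁) = 284.1 m/s; transfer-periapsis v_p = √[μ(2/r₁ − 1/a_t)] = 353.2 m/s.
Δv₁ = v_p − v_c1 = 69.12 m/s.
At r₂: circular v_c2 = √(μ/r₂) = 154.0 m/s; transfer-apoapsis v_a = √[μ(2/r₂ − 1/a_t)] = 103.8 m/s.
Δv₂ = v_c2 − v_a = 50.21 m/s.
Total Δv = Δv₁ + Δv₂ = 119.3 m/s.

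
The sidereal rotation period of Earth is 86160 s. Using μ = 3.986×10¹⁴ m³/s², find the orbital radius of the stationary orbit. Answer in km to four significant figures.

A synchronous orbit has period T, so by Kepler's third law a = (μT²/4π²)^(1/3).
μT²/4π² = 3.986×10¹⁴ × (8.616×10⁴)² / 39.48 = 7.495×10²² m³.
a = 4.216×10⁷ m = 42163 km.

r_sync ≈ 42160 km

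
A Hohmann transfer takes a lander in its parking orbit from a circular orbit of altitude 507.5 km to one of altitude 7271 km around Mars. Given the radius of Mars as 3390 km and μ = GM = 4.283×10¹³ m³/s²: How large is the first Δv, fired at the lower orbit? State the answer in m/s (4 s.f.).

Δv ≈ 696.8 m/s

r₁ = 3390 + 507.5 = 3897.5 km = 3.8975×10⁶ m.
r₂ = 3390 + 7271 = 10661 km = 1.0661×10⁷ m.
Transfer ellipse a_t = (r₁ + r₂)/2 = 7.279×10⁶ m.
At r₁: circular v_c1 = √(μ/r₁) = 3315 m/s; transfer-periapsis v_p = √[μ(2/r₁ − 1/a_t)] = 4012 m/s.
Δv₁ = v_p − v_c1 = 696.8 m/s.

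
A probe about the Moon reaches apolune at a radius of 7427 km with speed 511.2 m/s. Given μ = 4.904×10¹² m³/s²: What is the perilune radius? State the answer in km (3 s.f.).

perilune radius ≈ 1830 km

r_a = 7.427×10⁶ m.
Specific energy ε = v²/2 − μ/r = -5.296×10⁵ J/kg, so a = −μ/(2ε) = 4.630×10⁶ m.
The apsides satisfy r_p + r_a = 2a, so the perilune radius is 2a − r_a = 1.832×10⁶ m = 1832.3 km.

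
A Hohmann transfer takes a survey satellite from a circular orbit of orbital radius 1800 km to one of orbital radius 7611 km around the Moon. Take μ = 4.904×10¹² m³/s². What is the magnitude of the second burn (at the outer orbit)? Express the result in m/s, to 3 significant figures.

Δv ≈ 306 m/s

r₁ = 1800 km = 1.800×10⁶ m.
r₂ = 7611 km = 7.611×10⁶ m.
Transfer ellipse a_t = (r₁ + r₂)/2 = 4.706×10⁶ m.
At r₁: circular v_c1 = √(μ/r₁) = 1651 m/s; transfer-perilune v_p = √[μ(2/r₁ − 1/a_t)] = 2099 m/s.
At r₂: circular v_c2 = √(μ/r₂) = 802.7 m/s; transfer-apolune v_a = √[μ(2/r₂ − 1/a_t)] = 496.5 m/s.
Δv₂ = v_c2 − v_a = 306.2 m/s.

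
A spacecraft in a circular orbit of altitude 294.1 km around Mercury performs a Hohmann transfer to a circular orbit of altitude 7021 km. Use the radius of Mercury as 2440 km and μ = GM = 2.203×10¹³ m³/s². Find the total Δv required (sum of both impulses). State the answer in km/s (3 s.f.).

Δv_total ≈ 1.20 km/s

r₁ = 2440 + 294.1 = 2734.1 km = 2.7341×10⁶ m.
r₂ = 2440 + 7021 = 9461.0 km = 9.4610×10⁶ m.
Transfer ellipse a_t = (r₁ + r₂)/2 = 6.098×10⁶ m.
At r₁: circular v_c1 = √(μ/r₁) = 2839 m/s; transfer-periherm v_p = √[μ(2/r₁ − 1/a_t)] = 3536 m/s.
Δv₁ = v_p − v_c1 = 697.3 m/s.
At r₂: circular v_c2 = √(μ/r₂) = 1526 m/s; transfer-apoherm v_a = √[μ(2/r₂ − 1/a_t)] = 1022 m/s.
Δv₂ = v_c2 − v_a = 504.1 m/s.
Total Δv = Δv₁ + Δv₂ = 1201 m/s = 1.201 km/s.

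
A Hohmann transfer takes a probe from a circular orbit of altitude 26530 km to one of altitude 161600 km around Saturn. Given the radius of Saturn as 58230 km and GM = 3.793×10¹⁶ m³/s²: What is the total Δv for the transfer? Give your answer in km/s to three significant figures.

Δv_total ≈ 7.60 km/s

r₁ = 58230 + 26530 = 84760 km = 8.4760×10⁷ m.
r₂ = 58230 + 161600 = 219830 km = 2.1983×10⁸ m.
Transfer ellipse a_t = (r₁ + r₂)/2 = 1.523×10⁸ m.
At r₁: circular v_c1 = √(μ/r₁) = 21150 m/s; transfer-perikrone v_p = √[μ(2/r₁ − 1/a_t)] = 25420 m/s.
Δv₁ = v_p − v_c1 = 4261 m/s.
At r₂: circular v_c2 = √(μ/r₂) = 13140 m/s; transfer-apokrone v_a = √[μ(2/r₂ − 1/a_t)] = 9799 m/s.
Δv₂ = v_c2 − v_a = 3336 m/s.
Total Δv = Δv₁ + Δv₂ = 7597 m/s = 7.597 km/s.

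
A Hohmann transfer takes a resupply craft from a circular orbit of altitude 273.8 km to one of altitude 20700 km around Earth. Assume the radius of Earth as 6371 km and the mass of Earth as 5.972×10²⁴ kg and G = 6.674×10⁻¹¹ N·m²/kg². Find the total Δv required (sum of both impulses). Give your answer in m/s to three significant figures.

μ = GM = 6.674×10⁻¹¹ × 5.972×10²⁴ = 3.986×10¹⁴ m³/s².
r₁ = 6371 + 273.8 = 6644.8 km = 6.6448×10⁶ m.
r₂ = 6371 + 20700 = 27071 km = 2.7071×10⁷ m.
Transfer ellipse a_t = (r₁ + r₂)/2 = 1.686×10⁷ m.
At r₁: circular v_c1 = √(μ/r₁) = 7745 m/s; transfer-perigee v_p = √[μ(2/r₁ − 1/a_t)] = 9814 m/s.
Δv₁ = v_p − v_c1 = 2070 m/s.
At r₂: circular v_c2 = √(μ/r₂) = 3837 m/s; transfer-apogee v_a = √[μ(2/r₂ − 1/a_t)] = 2409 m/s.
Δv₂ = v_c2 − v_a = 1428 m/s.
Total Δv = Δv₁ + Δv₂ = 3498 m/s.

Δv_total ≈ 3500 m/s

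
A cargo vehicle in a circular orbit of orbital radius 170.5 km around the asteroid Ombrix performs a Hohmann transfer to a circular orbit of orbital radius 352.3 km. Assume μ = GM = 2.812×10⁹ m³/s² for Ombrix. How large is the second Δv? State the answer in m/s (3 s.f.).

Δv ≈ 17.2 m/s

r₁ = 170.5 km = 1.705×10⁵ m.
r₂ = 352.3 km = 3.523×10⁵ m.
Transfer ellipse a_t = (r₁ + r₂)/2 = 2.614×10⁵ m.
At r₁: circular v_c1 = √(μ/r₁) = 128.4 m/s; transfer-periapsis v_p = √[μ(2/r₁ − 1/a_t)] = 149.1 m/s.
At r₂: circular v_c2 = √(μ/r₂) = 89.34 m/s; transfer-apoapsis v_a = √[μ(2/r₂ − 1/a_t)] = 72.15 m/s.
Δv₂ = v_c2 − v_a = 17.19 m/s.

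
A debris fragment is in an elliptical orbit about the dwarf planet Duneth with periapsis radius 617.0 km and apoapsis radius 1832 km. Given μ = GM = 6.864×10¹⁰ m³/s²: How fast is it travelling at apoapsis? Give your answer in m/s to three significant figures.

Semi-major axis a = (r_p + r_a)/2 = 1224.5 km = 1.224×10⁶ m.
Vis-viva: v² = μ(2/r − 1/a) = 6.864×10¹⁰ × (1.092×10⁻⁶ − 8.167×10⁻⁷) = 1.888×10⁴ m²/s².
v = 137.4 m/s.

v ≈ 137 m/s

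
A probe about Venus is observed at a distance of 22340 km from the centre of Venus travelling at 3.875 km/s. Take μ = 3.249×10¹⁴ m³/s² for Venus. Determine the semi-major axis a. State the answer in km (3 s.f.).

a ≈ 23100 km

r = 2.234×10⁷ m.
Specific orbital energy ε = v²/2 − μ/r = (3875)²/2 − 3.249×10¹⁴/2.234×10⁷ = -7.036×10⁶ J/kg.
Since ε = −μ/(2a), a = −μ/(2ε) = 2.309×10⁷ m = 23090 km.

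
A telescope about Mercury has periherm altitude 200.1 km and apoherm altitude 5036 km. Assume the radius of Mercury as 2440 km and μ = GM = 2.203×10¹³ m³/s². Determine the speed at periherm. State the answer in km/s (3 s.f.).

v ≈ 3.51 km/s

r_p = 2440 + 200.1 = 2640.1 km = 2.6401×10⁶ m.
r_a = 2440 + 5036 = 7476.0 km = 7.4760×10⁶ m.
Semi-major axis a = (r_p + r_a)/2 = 5058.1 km = 5.058×10⁶ m.
Vis-viva: v² = μ(2/r − 1/a) = 2.203×10¹³ × (7.575×10⁻⁷ − 1.977×10⁻⁷) = 1.233×10⁷ m²/s².
v = 3512 m/s = 3.512 km/s.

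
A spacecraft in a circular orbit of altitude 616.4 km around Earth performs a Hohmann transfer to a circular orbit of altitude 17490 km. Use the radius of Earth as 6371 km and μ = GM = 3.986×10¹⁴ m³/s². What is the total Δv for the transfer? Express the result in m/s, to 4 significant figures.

r₁ = 6371 + 616.4 = 6987.4 km = 6.9874×10⁶ m.
r₂ = 6371 + 17490 = 23861 km = 2.3861×10⁷ m.
Transfer ellipse a_t = (r₁ + r₂)/2 = 1.542×10⁷ m.
At r₁: circular v_c1 = √(μ/r₁) = 7553 m/s; transfer-perigee v_p = √[μ(2/r₁ − 1/a_t)] = 9394 m/s.
Δv₁ = v_p − v_c1 = 1841 m/s.
At r₂: circular v_c2 = √(μ/r₂) = 4087 m/s; transfer-apogee v_a = √[μ(2/r₂ − 1/a_t)] = 2751 m/s.
Δv₂ = v_c2 − v_a = 1336 m/s.
Total Δv = Δv₁ + Δv₂ = 3177 m/s.

Δv_total ≈ 3177 m/s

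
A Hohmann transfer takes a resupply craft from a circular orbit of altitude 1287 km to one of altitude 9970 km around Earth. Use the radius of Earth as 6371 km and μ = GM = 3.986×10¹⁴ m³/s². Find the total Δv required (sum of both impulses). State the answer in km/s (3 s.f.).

Δv_total ≈ 2.20 km/s

r₁ = 6371 + 1287 = 7658.0 km = 7.6580×10⁶ m.
r₂ = 6371 + 9970 = 16341 km = 1.6341×10⁷ m.
Transfer ellipse a_t = (r₁ + r₂)/2 = 1.200×10⁷ m.
At r₁: circular v_c1 = √(μ/r₁) = 7215 m/s; transfer-perigee v_p = √[μ(2/r₁ − 1/a_t)] = 8419 m/s.
Δv₁ = v_p − v_c1 = 1205 m/s.
At r₂: circular v_c2 = √(μ/r₂) = 4939 m/s; transfer-apogee v_a = √[μ(2/r₂ − 1/a_t)] = 3946 m/s.
Δv₂ = v_c2 − v_a = 993.4 m/s.
Total Δv = Δv₁ + Δv₂ = 2198 m/s = 2.198 km/s.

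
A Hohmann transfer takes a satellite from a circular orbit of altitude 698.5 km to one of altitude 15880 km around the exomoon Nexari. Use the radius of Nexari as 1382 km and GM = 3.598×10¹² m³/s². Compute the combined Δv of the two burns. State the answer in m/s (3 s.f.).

Δv_total ≈ 687 m/s

r₁ = 1382 + 698.5 = 2080.5 km = 2.0805×10⁶ m.
r₂ = 1382 + 15880 = 17262 km = 1.7262×10⁷ m.
Transfer ellipse a_t = (r₁ + r₂)/2 = 9.671×10⁶ m.
At r₁: circular v_c1 = √(μ/r₁) = 1315 m/s; transfer-periapsis v_p = √[μ(2/r₁ − 1/a_t)] = 1757 m/s.
Δv₁ = v_p − v_c1 = 441.9 m/s.
At r₂: circular v_c2 = √(μ/r₂) = 456.5 m/s; transfer-apoapsis v_a = √[μ(2/r₂ − 1/a_t)] = 211.8 m/s.
Δv₂ = v_c2 − v_a = 244.8 m/s.
Total Δv = Δv₁ + Δv₂ = 686.6 m/s.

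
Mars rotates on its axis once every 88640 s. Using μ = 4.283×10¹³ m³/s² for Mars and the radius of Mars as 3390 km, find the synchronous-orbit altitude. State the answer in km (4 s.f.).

A synchronous orbit has period T, so by Kepler's third law a = (μT²/4π²)^(1/3).
μT²/4π² = 4.283×10¹³ × (8.864×10⁴)² / 39.48 = 8.524×10²¹ m³.
a = 2.043×10⁷ m = 20428 km.
Altitude h = a − R = 20428 − 3390 = 17038 km.

h_sync ≈ 17040 km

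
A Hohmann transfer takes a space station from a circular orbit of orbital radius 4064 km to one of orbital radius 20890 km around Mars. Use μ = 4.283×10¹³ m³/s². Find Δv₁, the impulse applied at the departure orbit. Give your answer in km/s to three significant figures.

r₁ = 4064 km = 4.064×10⁶ m.
r₂ = 20890 km = 2.089×10⁷ m.
Transfer ellipse a_t = (r₁ + r₂)/2 = 1.248×10⁷ m.
At r₁: circular v_c1 = √(μ/r₁) = 3246 m/s; transfer-periapsis v_p = √[μ(2/r₁ − 1/a_t)] = 4201 m/s.
Δv₁ = v_p − v_c1 = 954.2 m/s.
= 0.9542 km/s.

Δv ≈ 0.954 km/s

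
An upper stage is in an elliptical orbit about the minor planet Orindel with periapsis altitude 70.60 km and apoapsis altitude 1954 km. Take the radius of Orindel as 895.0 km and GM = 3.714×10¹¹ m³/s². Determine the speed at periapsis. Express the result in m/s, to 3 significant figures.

v ≈ 758 m/s

r_p = 895.0 + 70.60 = 965.60 km = 9.6560×10⁵ m.
r_a = 895.0 + 1954 = 2849.0 km = 2.8490×10⁶ m.
Semi-major axis a = (r_p + r_a)/2 = 1907.3 km = 1.907×10⁶ m.
Vis-viva: v² = μ(2/r − 1/a) = 3.714×10¹¹ × (2.071×10⁻⁶ − 5.243×10⁻⁷) = 5.745×10⁵ m²/s².
v = 758.0 m/s.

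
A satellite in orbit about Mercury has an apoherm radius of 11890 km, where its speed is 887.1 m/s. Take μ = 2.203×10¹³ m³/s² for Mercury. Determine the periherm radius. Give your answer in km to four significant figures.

r_a = 1.189×10⁷ m.
Specific energy ε = v²/2 − μ/r = -1.459×10⁶ J/kg, so a = −μ/(2ε) = 7.548×10⁶ m.
The apsides satisfy r_p + r_a = 2a, so the periherm radius is 2a − r_a = 3.206×10⁶ m = 3205.8 km.

periherm radius ≈ 3206 km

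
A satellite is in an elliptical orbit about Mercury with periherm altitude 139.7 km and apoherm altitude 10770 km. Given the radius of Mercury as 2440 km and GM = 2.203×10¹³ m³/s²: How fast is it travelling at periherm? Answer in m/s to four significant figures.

v ≈ 3780 m/s

r_p = 2440 + 139.7 = 2579.7 km = 2.5797×10⁶ m.
r_a = 2440 + 10770 = 13210 km = 1.3210×10⁷ m.
Semi-major axis a = (r_p + r_a)/2 = 7894.9 km = 7.895×10⁶ m.
Vis-viva: v² = μ(2/r − 1/a) = 2.203×10¹³ × (7.753×10⁻⁷ − 1.267×10⁻⁷) = 1.429×10⁷ m²/s².
v = 3780 m/s.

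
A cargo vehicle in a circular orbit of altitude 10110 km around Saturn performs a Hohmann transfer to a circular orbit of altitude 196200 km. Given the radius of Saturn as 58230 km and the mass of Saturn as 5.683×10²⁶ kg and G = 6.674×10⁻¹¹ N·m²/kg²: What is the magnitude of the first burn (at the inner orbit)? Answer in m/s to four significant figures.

Δv ≈ 6022 m/s

μ = GM = 6.674×10⁻¹¹ × 5.683×10²⁶ = 3.793×10¹⁶ m³/s².
r₁ = 58230 + 10110 = 68340 km = 6.8340×10⁷ m.
r₂ = 58230 + 196200 = 254430 km = 2.5443×10⁸ m.
Transfer ellipse a_t = (r₁ + r₂)/2 = 1.614×10⁸ m.
At r₁: circular v_c1 = √(μ/r₁) = 23560 m/s; transfer-perikrone v_p = √[μ(2/r₁ − 1/a_t)] = 29580 m/s.
Δv₁ = v_p − v_c1 = 6022 m/s.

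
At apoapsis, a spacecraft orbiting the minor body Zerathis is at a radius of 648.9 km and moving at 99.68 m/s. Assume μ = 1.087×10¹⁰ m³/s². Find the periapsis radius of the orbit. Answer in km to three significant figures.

r_a = 6.489×10⁵ m.
Specific energy ε = v²/2 − μ/r = -1.178×10⁴ J/kg, so a = −μ/(2ε) = 4.612×10⁵ m.
The apsides satisfy r_p + r_a = 2a, so the periapsis radius is 2a − r_a = 2.736×10⁵ m = 273.59 km.

periapsis radius ≈ 274 km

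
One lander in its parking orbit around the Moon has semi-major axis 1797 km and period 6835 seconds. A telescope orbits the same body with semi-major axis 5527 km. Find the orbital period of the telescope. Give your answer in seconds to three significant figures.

Kepler's third law: T² ∝ a³, so T₂ = T₁ (a₂/a₁)^(3/2).
a₂/a₁ = 3.076, (a₂/a₁)^(3/2) = 5.394.
T₂ = 6835 × 5.394 = 36870 seconds.

T₂ ≈ 36900 seconds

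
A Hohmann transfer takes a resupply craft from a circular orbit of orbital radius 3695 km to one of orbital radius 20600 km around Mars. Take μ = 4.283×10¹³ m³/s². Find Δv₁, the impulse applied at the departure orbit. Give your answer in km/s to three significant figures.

Δv ≈ 1.03 km/s

r₁ = 3695 km = 3.695×10⁶ m.
r₂ = 20600 km = 2.060×10⁷ m.
Transfer ellipse a_t = (r₁ + r₂)/2 = 1.215×10⁷ m.
At r₁: circular v_c1 = √(μ/r₁) = 3405 m/s; transfer-periapsis v_p = √[μ(2/r₁ − 1/a_t)] = 4434 m/s.
Δv₁ = v_p − v_c1 = 1029 m/s.
= 1.029 km/s.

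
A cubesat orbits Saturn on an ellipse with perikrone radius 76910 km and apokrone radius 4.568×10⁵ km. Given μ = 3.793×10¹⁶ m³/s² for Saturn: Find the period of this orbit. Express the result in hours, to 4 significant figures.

Semi-major axis a = (r_p + r_a)/2 = (76910 + 4.5680×10⁵)/2 = 2.6686×10⁵ km = 2.669×10⁸ m.
By Kepler's third law T = 2π√(a³/μ) = 2π × 2.238×10⁴ = 1.406×10⁵ s.
= 39.07 hours.

T ≈ 39.07 hours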